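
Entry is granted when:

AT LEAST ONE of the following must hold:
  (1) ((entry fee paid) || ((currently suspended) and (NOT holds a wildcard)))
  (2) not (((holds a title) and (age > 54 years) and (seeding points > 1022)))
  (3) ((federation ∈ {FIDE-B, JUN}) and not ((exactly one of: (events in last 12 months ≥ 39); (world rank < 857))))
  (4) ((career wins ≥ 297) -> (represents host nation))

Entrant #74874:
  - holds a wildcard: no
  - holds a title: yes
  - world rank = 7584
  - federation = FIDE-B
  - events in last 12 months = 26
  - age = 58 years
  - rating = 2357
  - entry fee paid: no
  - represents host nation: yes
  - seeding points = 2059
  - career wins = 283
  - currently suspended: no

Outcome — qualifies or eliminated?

Atomic conditions:
  entry fee paid: no → false
  currently suspended: no → false
  NOT holds a wildcard: no → true
  holds a title: yes → true
  age > 54 years: 58 > 54 is true
  seeding points > 1022: 2059 > 1022 is true
  federation ∈ {FIDE-B, JUN}: FIDE-B is in the set → true
  events in last 12 months ≥ 39: 26 ≥ 39 is false
  world rank < 857: 7584 < 857 is false
  career wins ≥ 297: 283 ≥ 297 is false
  represents host nation: yes → true
Combine:
[1.2] false AND true = false
[1] false OR false = false
[2.1] true AND true AND true = true
[2] NOT true = false
[3.2.1] exactly-one(false, false) = false
[3.2] NOT false = true
[3] true AND true = true
[4] false → true (antecedent false ⇒ implication holds) = true
[root] false OR false OR true OR true = true
Overall: true → qualifies

Qualifies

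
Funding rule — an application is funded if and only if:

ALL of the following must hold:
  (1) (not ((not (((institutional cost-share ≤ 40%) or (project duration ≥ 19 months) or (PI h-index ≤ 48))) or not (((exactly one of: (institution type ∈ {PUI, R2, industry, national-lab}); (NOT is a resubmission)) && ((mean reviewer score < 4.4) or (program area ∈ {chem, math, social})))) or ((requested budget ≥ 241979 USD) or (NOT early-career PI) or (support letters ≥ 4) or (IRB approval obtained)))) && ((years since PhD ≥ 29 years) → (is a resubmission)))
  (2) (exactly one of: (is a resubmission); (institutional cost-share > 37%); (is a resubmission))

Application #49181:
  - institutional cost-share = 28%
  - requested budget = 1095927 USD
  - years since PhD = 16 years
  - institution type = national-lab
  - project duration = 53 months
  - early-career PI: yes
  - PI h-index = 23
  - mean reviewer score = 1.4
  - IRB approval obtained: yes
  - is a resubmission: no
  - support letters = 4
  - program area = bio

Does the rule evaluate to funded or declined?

Declined

Atomic conditions:
  institutional cost-share ≤ 40%: 28 ≤ 40 is true
  project duration ≥ 19 months: 53 ≥ 19 is true
  PI h-index ≤ 48: 23 ≤ 48 is true
  institution type ∈ {PUI, R2, industry, national-lab}: national-lab is in the set → true
  NOT is a resubmission: no → true
  mean reviewer score < 4.4: 1.4 < 4.4 is true
  program area ∈ {chem, math, social}: bio is not in the set → false
  requested budget ≥ 241979 USD: 1095927 ≥ 241979 is true
  NOT early-career PI: yes → false
  support letters ≥ 4: 4 ≥ 4 is true
  IRB approval obtained: yes → true
  years since PhD ≥ 29 years: 16 ≥ 29 is false
  is a resubmission: no → false
  institutional cost-share > 37%: 28 > 37 is false
Combine:
[1.1.1.1.1] true OR true OR true = true
[1.1.1.1] NOT true = false
[1.1.1.2.1.1] exactly-one(true, true) = false
[1.1.1.2.1.2] true OR false = true
[1.1.1.2.1] false AND true = false
[1.1.1.2] NOT false = true
[1.1.1.3] true OR false OR true OR true = true
[1.1.1] false OR true OR true = true
[1.1] NOT true = false
[1.2] false → false (antecedent false ⇒ implication holds) = true
[1] false AND true = false
[2] exactly-one(false, false, false) = false
[root] false AND false = false
Overall: false → declined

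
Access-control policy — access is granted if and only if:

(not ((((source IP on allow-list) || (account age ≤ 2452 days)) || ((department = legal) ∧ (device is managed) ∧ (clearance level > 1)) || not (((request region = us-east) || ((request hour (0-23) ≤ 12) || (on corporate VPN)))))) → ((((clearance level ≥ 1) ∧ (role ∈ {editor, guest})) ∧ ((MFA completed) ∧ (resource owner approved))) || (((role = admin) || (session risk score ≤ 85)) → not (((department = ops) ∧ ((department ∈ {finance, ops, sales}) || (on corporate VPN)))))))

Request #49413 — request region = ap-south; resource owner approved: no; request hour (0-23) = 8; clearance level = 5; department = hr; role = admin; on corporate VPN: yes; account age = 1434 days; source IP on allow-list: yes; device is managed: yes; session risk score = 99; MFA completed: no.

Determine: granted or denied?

Atomic conditions:
  source IP on allow-list: yes → true
  account age ≤ 2452 days: 1434 ≤ 2452 is true
  department = legal: hr == legal is false
  device is managed: yes → true
  clearance level > 1: 5 > 1 is true
  request region = us-east: ap-south == us-east is false
  request hour (0-23) ≤ 12: 8 ≤ 12 is true
  on corporate VPN: yes → true
  clearance level ≥ 1: 5 ≥ 1 is true
  role ∈ {editor, guest}: admin is not in the set → false
  MFA completed: no → false
  resource owner approved: no → false
  role = admin: admin == admin is true
  session risk score ≤ 85: 99 ≤ 85 is false
  department = ops: hr == ops is false
  department ∈ {finance, ops, sales}: hr is not in the set → false
Combine:
[1.1.1] true OR true = true
[1.1.2] false AND true AND true = false
[1.1.3.1.2] true OR true = true
[1.1.3.1] false OR true = true
[1.1.3] NOT true = false
[1.1] true OR false OR false = true
[1] NOT true = false
[2.1.1] true AND false = false
[2.1.2] false AND false = false
[2.1] false AND false = false
[2.2.1] true OR false = true
[2.2.2.1.2] false OR true = true
[2.2.2.1] false AND true = false
[2.2.2] NOT false = true
[2.2] true → true = true
[2] false OR true = true
[root] false → true (antecedent false ⇒ implication holds) = true
Overall: true → granted

Granted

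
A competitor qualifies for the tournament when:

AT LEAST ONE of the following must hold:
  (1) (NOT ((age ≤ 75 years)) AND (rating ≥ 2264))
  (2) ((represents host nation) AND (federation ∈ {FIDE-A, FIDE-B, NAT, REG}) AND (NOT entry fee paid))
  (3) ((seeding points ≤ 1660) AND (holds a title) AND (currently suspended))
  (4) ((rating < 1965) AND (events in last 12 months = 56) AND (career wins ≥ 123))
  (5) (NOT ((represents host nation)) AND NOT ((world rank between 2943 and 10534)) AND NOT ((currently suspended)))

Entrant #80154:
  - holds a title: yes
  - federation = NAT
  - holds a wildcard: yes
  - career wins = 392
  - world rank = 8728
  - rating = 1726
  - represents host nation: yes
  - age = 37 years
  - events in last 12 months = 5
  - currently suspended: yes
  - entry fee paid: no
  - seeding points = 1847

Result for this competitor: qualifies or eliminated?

Atomic conditions:
  age ≤ 75 years: 37 ≤ 75 is true
  rating ≥ 2264: 1726 ≥ 2264 is false
  represents host nation: yes → true
  federation ∈ {FIDE-A, FIDE-B, NAT, REG}: NAT is in the set → true
  NOT entry fee paid: no → true
  seeding points ≤ 1660: 1847 ≤ 1660 is false
  holds a title: yes → true
  currently suspended: yes → true
  rating < 1965: 1726 < 1965 is true
  events in last 12 months = 56: 5 == 56 is false
  career wins ≥ 123: 392 ≥ 123 is true
  world rank between 2943 and 10534: 8728 in [2943, 10534] is true
Combine:
[1.1] NOT true = false
[1] false AND false = false
[2] true AND true AND true = true
[3] false AND true AND true = false
[4] true AND false AND true = false
[5.1] NOT true = false
[5.2] NOT true = false
[5.3] NOT true = false
[5] false AND false AND false = false
[root] false OR true OR false OR false OR false = true
Overall: true → qualifies

Qualifies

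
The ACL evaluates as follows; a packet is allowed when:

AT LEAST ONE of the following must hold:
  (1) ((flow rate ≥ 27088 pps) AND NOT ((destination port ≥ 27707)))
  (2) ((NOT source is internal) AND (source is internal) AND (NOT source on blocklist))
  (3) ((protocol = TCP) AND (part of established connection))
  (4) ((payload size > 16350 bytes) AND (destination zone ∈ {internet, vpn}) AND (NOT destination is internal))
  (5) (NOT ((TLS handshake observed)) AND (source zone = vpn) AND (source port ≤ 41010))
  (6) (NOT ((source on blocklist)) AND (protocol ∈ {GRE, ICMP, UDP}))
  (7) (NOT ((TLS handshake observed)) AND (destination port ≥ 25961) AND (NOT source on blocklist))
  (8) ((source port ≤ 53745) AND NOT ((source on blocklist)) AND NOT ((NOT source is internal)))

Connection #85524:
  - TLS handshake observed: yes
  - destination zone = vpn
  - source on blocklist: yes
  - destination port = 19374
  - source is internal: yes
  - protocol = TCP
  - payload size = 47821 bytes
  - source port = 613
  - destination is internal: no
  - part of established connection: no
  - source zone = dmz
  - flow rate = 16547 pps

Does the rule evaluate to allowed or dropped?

Atomic conditions:
  flow rate ≥ 27088 pps: 16547 ≥ 27088 is false
  destination port ≥ 27707: 19374 ≥ 27707 is false
  NOT source is internal: yes → false
  source is internal: yes → true
  NOT source on blocklist: yes → false
  protocol = TCP: TCP == TCP is true
  part of established connection: no → false
  payload size > 16350 bytes: 47821 > 16350 is true
  destination zone ∈ {internet, vpn}: vpn is in the set → true
  NOT destination is internal: no → true
  TLS handshake observed: yes → true
  source zone = vpn: dmz == vpn is false
  source port ≤ 41010: 613 ≤ 41010 is true
  source on blocklist: yes → true
  protocol ∈ {GRE, ICMP, UDP}: TCP is not in the set → false
  destination port ≥ 25961: 19374 ≥ 25961 is false
  source port ≤ 53745: 613 ≤ 53745 is true
Combine:
[1.2] NOT false = true
[1] false AND true = false
[2] false AND true AND false = false
[3] true AND false = false
[4] true AND true AND true = true
[5.1] NOT true = false
[5] false AND false AND true = false
[6.1] NOT true = false
[6] false AND false = false
[7.1] NOT true = false
[7] false AND false AND false = false
[8.2] NOT true = false
[8.3] NOT false = true
[8] true AND false AND true = false
[root] false OR false OR false OR true OR false OR false OR false OR false = true
Overall: true → allowed

Allowed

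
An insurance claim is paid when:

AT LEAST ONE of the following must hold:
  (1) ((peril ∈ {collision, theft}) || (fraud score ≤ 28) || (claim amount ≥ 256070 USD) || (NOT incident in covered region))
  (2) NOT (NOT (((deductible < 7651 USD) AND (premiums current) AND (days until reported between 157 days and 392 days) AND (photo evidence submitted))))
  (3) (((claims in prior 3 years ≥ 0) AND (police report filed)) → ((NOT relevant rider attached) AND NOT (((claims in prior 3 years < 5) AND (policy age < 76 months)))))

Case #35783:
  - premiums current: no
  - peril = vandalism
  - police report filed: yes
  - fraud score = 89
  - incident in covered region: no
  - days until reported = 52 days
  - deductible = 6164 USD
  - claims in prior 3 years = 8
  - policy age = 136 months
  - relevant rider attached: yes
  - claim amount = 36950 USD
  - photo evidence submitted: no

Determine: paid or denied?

Atomic conditions:
  peril ∈ {collision, theft}: vandalism is not in the set → false
  fraud score ≤ 28: 89 ≤ 28 is false
  claim amount ≥ 256070 USD: 36950 ≥ 256070 is false
  NOT incident in covered region: no → true
  deductible < 7651 USD: 6164 < 7651 is true
  premiums current: no → false
  days until reported between 157 days and 392 days: 52 in [157, 392] is false
  photo evidence submitted: no → false
  claims in prior 3 years ≥ 0: 8 ≥ 0 is true
  police report filed: yes → true
  NOT relevant rider attached: yes → false
  claims in prior 3 years < 5: 8 < 5 is false
  policy age < 76 months: 136 < 76 is false
Combine:
[1] false OR false OR false OR true = true
[2.1.1] true AND false AND false AND false = false
[2.1] NOT false = true
[2] NOT true = false
[3.1] true AND true = true
[3.2.2.1] false AND false = false
[3.2.2] NOT false = true
[3.2] false AND true = false
[3] true → false = false
[root] true OR false OR false = true
Overall: true → paid

Paid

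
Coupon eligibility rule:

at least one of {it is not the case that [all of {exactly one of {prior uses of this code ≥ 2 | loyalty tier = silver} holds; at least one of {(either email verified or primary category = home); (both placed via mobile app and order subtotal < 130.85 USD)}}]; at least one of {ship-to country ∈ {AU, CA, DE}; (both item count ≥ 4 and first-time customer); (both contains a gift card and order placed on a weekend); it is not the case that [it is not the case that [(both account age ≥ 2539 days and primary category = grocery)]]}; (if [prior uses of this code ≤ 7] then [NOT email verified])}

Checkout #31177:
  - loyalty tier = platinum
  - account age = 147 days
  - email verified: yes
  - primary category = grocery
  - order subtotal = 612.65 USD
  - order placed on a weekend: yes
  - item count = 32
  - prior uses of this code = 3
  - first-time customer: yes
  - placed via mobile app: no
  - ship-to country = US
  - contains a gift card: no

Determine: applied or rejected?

Atomic conditions:
  prior uses of this code ≥ 2: 3 ≥ 2 is true
  loyalty tier = silver: platinum == silver is false
  email verified: yes → true
  primary category = home: grocery == home is false
  placed via mobile app: no → false
  order subtotal < 130.85 USD: 612.65 < 130.85 is false
  ship-to country ∈ {AU, CA, DE}: US is not in the set → false
  item count ≥ 4: 32 ≥ 4 is true
  first-time customer: yes → true
  contains a gift card: no → false
  order placed on a weekend: yes → true
  account age ≥ 2539 days: 147 ≥ 2539 is false
  primary category = grocery: grocery == grocery is true
  prior uses of this code ≤ 7: 3 ≤ 7 is true
  NOT email verified: yes → false
Combine:
[1.1.1] exactly-one(true, false) = true
[1.1.2.1] true OR false = true
[1.1.2.2] false AND false = false
[1.1.2] true OR false = true
[1.1] true AND true = true
[1] NOT true = false
[2.2] true AND true = true
[2.3] false AND true = false
[2.4.1.1] false AND true = false
[2.4.1] NOT false = true
[2.4] NOT true = false
[2] false OR true OR false OR false = true
[3] true → false = false
[root] false OR true OR false = true
Overall: true → applied

Applied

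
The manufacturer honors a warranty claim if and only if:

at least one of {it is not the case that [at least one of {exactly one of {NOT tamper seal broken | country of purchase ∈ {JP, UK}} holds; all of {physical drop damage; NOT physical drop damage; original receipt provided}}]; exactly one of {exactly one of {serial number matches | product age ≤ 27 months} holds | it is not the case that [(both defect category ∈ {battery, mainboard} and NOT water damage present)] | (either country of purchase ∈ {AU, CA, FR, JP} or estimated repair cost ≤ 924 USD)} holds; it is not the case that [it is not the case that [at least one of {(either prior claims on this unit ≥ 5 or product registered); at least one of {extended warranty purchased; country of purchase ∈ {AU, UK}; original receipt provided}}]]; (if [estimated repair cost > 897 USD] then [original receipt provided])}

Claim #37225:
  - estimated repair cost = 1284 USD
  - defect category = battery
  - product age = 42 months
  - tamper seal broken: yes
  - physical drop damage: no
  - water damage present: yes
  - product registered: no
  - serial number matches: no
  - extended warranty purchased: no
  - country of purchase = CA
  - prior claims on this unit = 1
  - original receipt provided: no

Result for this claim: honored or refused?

Honored

Atomic conditions:
  NOT tamper seal broken: yes → false
  country of purchase ∈ {JP, UK}: CA is not in the set → false
  physical drop damage: no → false
  NOT physical drop damage: no → true
  original receipt provided: no → false
  serial number matches: no → false
  product age ≤ 27 months: 42 ≤ 27 is false
  defect category ∈ {battery, mainboard}: battery is in the set → true
  NOT water damage present: yes → false
  country of purchase ∈ {AU, CA, FR, JP}: CA is in the set → true
  estimated repair cost ≤ 924 USD: 1284 ≤ 924 is false
  prior claims on this unit ≥ 5: 1 ≥ 5 is false
  product registered: no → false
  extended warranty purchased: no → false
  country of purchase ∈ {AU, UK}: CA is not in the set → false
  estimated repair cost > 897 USD: 1284 > 897 is true
Combine:
[1.1.1] exactly-one(false, false) = false
[1.1.2] false AND true AND false = false
[1.1] false OR false = false
[1] NOT false = true
[2.1] exactly-one(false, false) = false
[2.2.1] true AND false = false
[2.2] NOT false = true
[2.3] true OR false = true
[2] exactly-one(false, true, true) = false
[3.1.1.1] false OR false = false
[3.1.1.2] false OR false OR false = false
[3.1.1] false OR false = false
[3.1] NOT false = true
[3] NOT true = false
[4] true → false = false
[root] true OR false OR false OR false = true
Overall: true → honored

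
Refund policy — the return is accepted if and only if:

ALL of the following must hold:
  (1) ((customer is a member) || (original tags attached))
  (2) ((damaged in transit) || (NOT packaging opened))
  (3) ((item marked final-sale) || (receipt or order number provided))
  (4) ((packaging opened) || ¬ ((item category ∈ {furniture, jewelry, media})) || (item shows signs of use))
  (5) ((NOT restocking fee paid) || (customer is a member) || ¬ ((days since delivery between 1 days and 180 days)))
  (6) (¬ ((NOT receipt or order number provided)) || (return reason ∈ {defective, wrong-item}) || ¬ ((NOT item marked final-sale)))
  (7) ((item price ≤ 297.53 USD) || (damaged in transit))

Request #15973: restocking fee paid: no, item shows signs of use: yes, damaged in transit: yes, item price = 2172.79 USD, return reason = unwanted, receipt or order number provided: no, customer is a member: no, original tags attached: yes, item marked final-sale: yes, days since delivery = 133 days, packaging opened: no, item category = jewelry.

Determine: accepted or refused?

Atomic conditions:
  customer is a member: no → false
  original tags attached: yes → true
  damaged in transit: yes → true
  NOT packaging opened: no → true
  item marked final-sale: yes → true
  receipt or order number provided: no → false
  packaging opened: no → false
  item category ∈ {furniture, jewelry, media}: jewelry is in the set → true
  item shows signs of use: yes → true
  NOT restocking fee paid: no → true
  days since delivery between 1 days and 180 days: 133 in [1, 180] is true
  NOT receipt or order number provided: no → true
  return reason ∈ {defective, wrong-item}: unwanted is not in the set → false
  NOT item marked final-sale: yes → false
  item price ≤ 297.53 USD: 2172.79 ≤ 297.53 is false
Combine:
[1] false OR true = true
[2] true OR true = true
[3] true OR false = true
[4.2] NOT true = false
[4] false OR false OR true = true
[5.3] NOT true = false
[5] true OR false OR false = true
[6.1] NOT true = false
[6.3] NOT false = true
[6] false OR false OR true = true
[7] false OR true = true
[root] true AND true AND true AND true AND true AND true AND true = true
Overall: true → accepted

Accepted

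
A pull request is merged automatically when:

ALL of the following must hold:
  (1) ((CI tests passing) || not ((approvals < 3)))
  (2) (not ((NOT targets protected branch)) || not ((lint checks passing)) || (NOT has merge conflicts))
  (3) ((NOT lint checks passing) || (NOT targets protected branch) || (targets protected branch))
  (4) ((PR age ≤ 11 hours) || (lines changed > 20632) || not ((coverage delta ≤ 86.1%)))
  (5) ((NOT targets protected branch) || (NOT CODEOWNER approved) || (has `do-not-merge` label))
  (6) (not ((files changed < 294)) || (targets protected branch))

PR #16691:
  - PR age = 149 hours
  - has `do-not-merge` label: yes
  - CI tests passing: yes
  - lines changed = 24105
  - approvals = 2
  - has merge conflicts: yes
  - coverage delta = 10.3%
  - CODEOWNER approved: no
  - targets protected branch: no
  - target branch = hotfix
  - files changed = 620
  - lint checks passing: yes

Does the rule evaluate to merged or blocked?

Blocked

Atomic conditions:
  CI tests passing: yes → true
  approvals < 3: 2 < 3 is true
  NOT targets protected branch: no → true
  lint checks passing: yes → true
  NOT has merge conflicts: yes → false
  NOT lint checks passing: yes → false
  targets protected branch: no → false
  PR age ≤ 11 hours: 149 ≤ 11 is false
  lines changed > 20632: 24105 > 20632 is true
  coverage delta ≤ 86.1%: 10.3 ≤ 86.1 is true
  NOT CODEOWNER approved: no → true
  has `do-not-merge` label: yes → true
  files changed < 294: 620 < 294 is false
Combine:
[1.2] NOT true = false
[1] true OR false = true
[2.1] NOT true = false
[2.2] NOT true = false
[2] false OR false OR false = false
[3] false OR true OR false = true
[4.3] NOT true = false
[4] false OR true OR false = true
[5] true OR true OR true = true
[6.1] NOT false = true
[6] true OR false = true
[root] true AND false AND true AND true AND true AND true = false
Overall: false → blocked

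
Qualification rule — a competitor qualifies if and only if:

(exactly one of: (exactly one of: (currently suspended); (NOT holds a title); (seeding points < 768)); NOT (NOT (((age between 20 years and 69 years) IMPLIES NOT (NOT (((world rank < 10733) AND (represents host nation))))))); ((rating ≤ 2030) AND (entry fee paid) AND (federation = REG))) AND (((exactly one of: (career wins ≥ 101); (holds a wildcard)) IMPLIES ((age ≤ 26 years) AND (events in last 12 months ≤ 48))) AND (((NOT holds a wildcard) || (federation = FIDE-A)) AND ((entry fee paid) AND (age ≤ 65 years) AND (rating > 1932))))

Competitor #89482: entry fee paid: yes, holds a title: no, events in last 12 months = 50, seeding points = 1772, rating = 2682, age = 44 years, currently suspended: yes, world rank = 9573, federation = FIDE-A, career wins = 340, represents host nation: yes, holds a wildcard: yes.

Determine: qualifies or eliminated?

Qualifies

Atomic conditions:
  currently suspended: yes → true
  NOT holds a title: no → true
  seeding points < 768: 1772 < 768 is false
  age between 20 years and 69 years: 44 in [20, 69] is true
  world rank < 10733: 9573 < 10733 is true
  represents host nation: yes → true
  rating ≤ 2030: 2682 ≤ 2030 is false
  entry fee paid: yes → true
  federation = REG: FIDE-A == REG is false
  career wins ≥ 101: 340 ≥ 101 is true
  holds a wildcard: yes → true
  age ≤ 26 years: 44 ≤ 26 is false
  events in last 12 months ≤ 48: 50 ≤ 48 is false
  NOT holds a wildcard: yes → false
  federation = FIDE-A: FIDE-A == FIDE-A is true
  age ≤ 65 years: 44 ≤ 65 is true
  rating > 1932: 2682 > 1932 is true
Combine:
[1.1] exactly-one(true, true, false) = false
[1.2.1.1.2.1.1] true AND true = true
[1.2.1.1.2.1] NOT true = false
[1.2.1.1.2] NOT false = true
[1.2.1.1] true → true = true
[1.2.1] NOT true = false
[1.2] NOT false = true
[1.3] false AND true AND false = false
[1] exactly-one(false, true, false) = true
[2.1.1] exactly-one(true, true) = false
[2.1.2] false AND false = false
[2.1] false → false (antecedent false ⇒ implication holds) = true
[2.2.1] false OR true = true
[2.2.2] true AND true AND true = true
[2.2] true AND true = true
[2] true AND true = true
[root] true AND true = true
Overall: true → qualifies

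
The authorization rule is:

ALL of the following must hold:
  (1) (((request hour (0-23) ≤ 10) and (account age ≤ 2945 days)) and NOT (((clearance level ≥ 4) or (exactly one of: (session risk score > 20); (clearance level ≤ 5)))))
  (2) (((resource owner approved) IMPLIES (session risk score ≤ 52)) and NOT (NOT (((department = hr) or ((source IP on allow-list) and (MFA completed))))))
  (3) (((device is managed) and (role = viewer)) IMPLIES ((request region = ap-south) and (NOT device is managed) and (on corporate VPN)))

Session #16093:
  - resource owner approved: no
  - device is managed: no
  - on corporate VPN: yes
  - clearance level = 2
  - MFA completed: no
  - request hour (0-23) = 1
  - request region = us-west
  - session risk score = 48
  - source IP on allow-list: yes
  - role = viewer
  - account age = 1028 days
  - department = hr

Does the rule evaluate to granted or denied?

Granted

Atomic conditions:
  request hour (0-23) ≤ 10: 1 ≤ 10 is true
  account age ≤ 2945 days: 1028 ≤ 2945 is true
  clearance level ≥ 4: 2 ≥ 4 is false
  session risk score > 20: 48 > 20 is true
  clearance level ≤ 5: 2 ≤ 5 is true
  resource owner approved: no → false
  session risk score ≤ 52: 48 ≤ 52 is true
  department = hr: hr == hr is true
  source IP on allow-list: yes → true
  MFA completed: no → false
  device is managed: no → false
  role = viewer: viewer == viewer is true
  request region = ap-south: us-west == ap-south is false
  NOT device is managed: no → true
  on corporate VPN: yes → true
Combine:
[1.1] true AND true = true
[1.2.1.2] exactly-one(true, true) = false
[1.2.1] false OR false = false
[1.2] NOT false = true
[1] true AND true = true
[2.1] false → true (antecedent false ⇒ implication holds) = true
[2.2.1.1.2] true AND false = false
[2.2.1.1] true OR false = true
[2.2.1] NOT true = false
[2.2] NOT false = true
[2] true AND true = true
[3.1] false AND true = false
[3.2] false AND true AND true = false
[3] false → false (antecedent false ⇒ implication holds) = true
[root] true AND true AND true = true
Overall: true → granted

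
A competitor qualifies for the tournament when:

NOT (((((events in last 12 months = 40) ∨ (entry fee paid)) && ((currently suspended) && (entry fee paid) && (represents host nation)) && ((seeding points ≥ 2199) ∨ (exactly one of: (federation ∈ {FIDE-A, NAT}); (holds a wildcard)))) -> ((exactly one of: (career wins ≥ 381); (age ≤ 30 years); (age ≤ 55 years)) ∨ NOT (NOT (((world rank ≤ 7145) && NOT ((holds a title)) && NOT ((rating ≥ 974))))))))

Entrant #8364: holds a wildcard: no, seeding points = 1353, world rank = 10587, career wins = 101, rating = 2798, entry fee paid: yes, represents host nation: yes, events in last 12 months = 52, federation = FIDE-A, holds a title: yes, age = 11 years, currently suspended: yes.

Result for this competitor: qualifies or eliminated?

Atomic conditions:
  events in last 12 months = 40: 52 == 40 is false
  entry fee paid: yes → true
  currently suspended: yes → true
  represents host nation: yes → true
  seeding points ≥ 2199: 1353 ≥ 2199 is false
  federation ∈ {FIDE-A, NAT}: FIDE-A is in the set → true
  holds a wildcard: no → false
  career wins ≥ 381: 101 ≥ 381 is false
  age ≤ 30 years: 11 ≤ 30 is true
  age ≤ 55 years: 11 ≤ 55 is true
  world rank ≤ 7145: 10587 ≤ 7145 is false
  holds a title: yes → true
  rating ≥ 974: 2798 ≥ 974 is true
Combine:
[1.1.1] false OR true = true
[1.1.2] true AND true AND true = true
[1.1.3.2] exactly-one(true, false) = true
[1.1.3] false OR true = true
[1.1] true AND true AND true = true
[1.2.1] exactly-one(false, true, true) = false
[1.2.2.1.1.2] NOT true = false
[1.2.2.1.1.3] NOT true = false
[1.2.2.1.1] false AND false AND false = false
[1.2.2.1] NOT false = true
[1.2.2] NOT true = false
[1.2] false OR false = false
[1] true → false = false
[root] NOT false = true
Overall: true → qualifies

Qualifies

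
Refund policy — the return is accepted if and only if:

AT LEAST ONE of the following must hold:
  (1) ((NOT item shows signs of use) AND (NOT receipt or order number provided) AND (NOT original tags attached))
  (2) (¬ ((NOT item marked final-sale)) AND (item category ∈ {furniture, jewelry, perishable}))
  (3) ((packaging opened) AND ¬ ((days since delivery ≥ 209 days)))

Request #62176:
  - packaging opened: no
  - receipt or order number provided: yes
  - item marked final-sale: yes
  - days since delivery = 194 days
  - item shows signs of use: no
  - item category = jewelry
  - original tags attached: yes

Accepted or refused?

Atomic conditions:
  NOT item shows signs of use: no → true
  NOT receipt or order number provided: yes → false
  NOT original tags attached: yes → false
  NOT item marked final-sale: yes → false
  item category ∈ {furniture, jewelry, perishable}: jewelry is in the set → true
  packaging opened: no → false
  days since delivery ≥ 209 days: 194 ≥ 209 is false
Combine:
[1] true AND false AND false = false
[2.1] NOT false = true
[2] true AND true = true
[3.2] NOT false = true
[3] false AND true = false
[root] false OR true OR false = true
Overall: true → accepted

Accepted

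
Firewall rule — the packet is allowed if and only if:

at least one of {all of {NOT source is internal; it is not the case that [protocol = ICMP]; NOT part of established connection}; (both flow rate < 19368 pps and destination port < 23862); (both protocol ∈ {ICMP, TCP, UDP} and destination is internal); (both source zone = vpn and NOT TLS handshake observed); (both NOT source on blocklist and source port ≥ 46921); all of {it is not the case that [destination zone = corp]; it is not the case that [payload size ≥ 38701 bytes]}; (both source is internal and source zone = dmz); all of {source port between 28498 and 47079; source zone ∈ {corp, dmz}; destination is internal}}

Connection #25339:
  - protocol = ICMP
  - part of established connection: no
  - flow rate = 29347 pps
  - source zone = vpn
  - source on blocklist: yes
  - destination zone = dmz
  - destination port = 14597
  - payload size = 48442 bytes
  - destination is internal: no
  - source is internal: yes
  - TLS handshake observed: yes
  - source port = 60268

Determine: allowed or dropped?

Atomic conditions:
  NOT source is internal: yes → false
  protocol = ICMP: ICMP == ICMP is true
  NOT part of established connection: no → true
  flow rate < 19368 pps: 29347 < 19368 is false
  destination port < 23862: 14597 < 23862 is true
  protocol ∈ {ICMP, TCP, UDP}: ICMP is in the set → true
  destination is internal: no → false
  source zone = vpn: vpn == vpn is true
  NOT TLS handshake observed: yes → false
  NOT source on blocklist: yes → false
  source port ≥ 46921: 60268 ≥ 46921 is true
  destination zone = corp: dmz == corp is false
  payload size ≥ 38701 bytes: 48442 ≥ 38701 is true
  source is internal: yes → true
  source zone = dmz: vpn == dmz is false
  source port between 28498 and 47079: 60268 in [28498, 47079] is false
  source zone ∈ {corp, dmz}: vpn is not in the set → false
Combine:
[1.2] NOT true = false
[1] false AND false AND true = false
[2] false AND true = false
[3] true AND false = false
[4] true AND false = false
[5] false AND true = false
[6.1] NOT false = true
[6.2] NOT true = false
[6] true AND false = false
[7] true AND false = false
[8] false AND false AND false = false
[root] false OR false OR false OR false OR false OR false OR false OR false = false
Overall: false → dropped

Dropped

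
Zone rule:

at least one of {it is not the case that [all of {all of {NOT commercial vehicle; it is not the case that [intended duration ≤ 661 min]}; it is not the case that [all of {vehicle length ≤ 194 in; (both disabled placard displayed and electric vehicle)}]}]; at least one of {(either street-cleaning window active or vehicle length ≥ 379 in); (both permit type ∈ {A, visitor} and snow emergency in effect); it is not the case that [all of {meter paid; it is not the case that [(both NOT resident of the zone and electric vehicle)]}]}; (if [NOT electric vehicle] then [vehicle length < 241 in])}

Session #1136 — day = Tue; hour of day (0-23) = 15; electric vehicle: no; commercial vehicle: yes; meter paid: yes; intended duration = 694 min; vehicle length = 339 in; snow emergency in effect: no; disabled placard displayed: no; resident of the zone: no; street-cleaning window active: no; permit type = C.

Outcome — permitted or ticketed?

Atomic conditions:
  NOT commercial vehicle: yes → false
  intended duration ≤ 661 min: 694 ≤ 661 is false
  vehicle length ≤ 194 in: 339 ≤ 194 is false
  disabled placard displayed: no → false
  electric vehicle: no → false
  street-cleaning window active: no → false
  vehicle length ≥ 379 in: 339 ≥ 379 is false
  permit type ∈ {A, visitor}: C is not in the set → false
  snow emergency in effect: no → false
  meter paid: yes → true
  NOT resident of the zone: no → true
  NOT electric vehicle: no → true
  vehicle length < 241 in: 339 < 241 is false
Combine:
[1.1.1.2] NOT false = true
[1.1.1] false AND true = false
[1.1.2.1.2] false AND false = false
[1.1.2.1] false AND false = false
[1.1.2] NOT false = true
[1.1] false AND true = false
[1] NOT false = true
[2.1] false OR false = false
[2.2] false AND false = false
[2.3.1.2.1] true AND false = false
[2.3.1.2] NOT false = true
[2.3.1] true AND true = true
[2.3] NOT true = false
[2] false OR false OR false = false
[3] true → false = false
[root] true OR false OR false = true
Overall: true → permitted

Permitted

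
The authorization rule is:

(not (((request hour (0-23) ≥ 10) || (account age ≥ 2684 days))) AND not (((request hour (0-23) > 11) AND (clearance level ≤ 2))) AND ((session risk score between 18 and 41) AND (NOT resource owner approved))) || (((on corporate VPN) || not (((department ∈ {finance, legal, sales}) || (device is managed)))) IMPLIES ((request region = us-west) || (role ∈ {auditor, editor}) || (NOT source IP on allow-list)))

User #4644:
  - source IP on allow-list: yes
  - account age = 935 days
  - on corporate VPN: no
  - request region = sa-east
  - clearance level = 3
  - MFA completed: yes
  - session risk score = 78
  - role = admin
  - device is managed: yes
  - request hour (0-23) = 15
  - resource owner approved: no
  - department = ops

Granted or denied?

Atomic conditions:
  request hour (0-23) ≥ 10: 15 ≥ 10 is true
  account age ≥ 2684 days: 935 ≥ 2684 is false
  request hour (0-23) > 11: 15 > 11 is true
  clearance level ≤ 2: 3 ≤ 2 is false
  session risk score between 18 and 41: 78 in [18, 41] is false
  NOT resource owner approved: no → true
  on corporate VPN: no → false
  department ∈ {finance, legal, sales}: ops is not in the set → false
  device is managed: yes → true
  request region = us-west: sa-east == us-west is false
  role ∈ {auditor, editor}: admin is not in the set → false
  NOT source IP on allow-list: yes → false
Combine:
[1.1.1] true OR false = true
[1.1] NOT true = false
[1.2.1] true AND false = false
[1.2] NOT false = true
[1.3] false AND true = false
[1] false AND true AND false = false
[2.1.2.1] false OR true = true
[2.1.2] NOT true = false
[2.1] false OR false = false
[2.2] false OR false OR false = false
[2] false → false (antecedent false ⇒ implication holds) = true
[root] false OR true = true
Overall: true → granted

Granted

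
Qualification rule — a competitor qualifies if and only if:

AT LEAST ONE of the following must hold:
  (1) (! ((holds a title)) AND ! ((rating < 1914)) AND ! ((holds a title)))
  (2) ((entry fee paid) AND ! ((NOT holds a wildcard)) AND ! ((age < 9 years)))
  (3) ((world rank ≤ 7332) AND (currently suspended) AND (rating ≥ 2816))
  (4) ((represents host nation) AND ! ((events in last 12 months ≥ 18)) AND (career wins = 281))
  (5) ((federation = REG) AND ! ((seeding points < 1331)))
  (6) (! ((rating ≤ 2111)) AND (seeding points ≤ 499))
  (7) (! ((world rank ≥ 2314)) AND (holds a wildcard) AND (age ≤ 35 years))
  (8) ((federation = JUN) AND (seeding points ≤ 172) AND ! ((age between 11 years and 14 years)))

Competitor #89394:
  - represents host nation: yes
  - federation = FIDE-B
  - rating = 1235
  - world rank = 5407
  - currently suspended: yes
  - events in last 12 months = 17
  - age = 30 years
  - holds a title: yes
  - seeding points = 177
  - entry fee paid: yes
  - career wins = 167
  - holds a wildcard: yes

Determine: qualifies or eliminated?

Atomic conditions:
  holds a title: yes → true
  rating < 1914: 1235 < 1914 is true
  entry fee paid: yes → true
  NOT holds a wildcard: yes → false
  age < 9 years: 30 < 9 is false
  world rank ≤ 7332: 5407 ≤ 7332 is true
  currently suspended: yes → true
  rating ≥ 2816: 1235 ≥ 2816 is false
  represents host nation: yes → true
  events in last 12 months ≥ 18: 17 ≥ 18 is false
  career wins = 281: 167 == 281 is false
  federation = REG: FIDE-B == REG is false
  seeding points < 1331: 177 < 1331 is true
  rating ≤ 2111: 1235 ≤ 2111 is true
  seeding points ≤ 499: 177 ≤ 499 is true
  world rank ≥ 2314: 5407 ≥ 2314 is true
  holds a wildcard: yes → true
  age ≤ 35 years: 30 ≤ 35 is true
  federation = JUN: FIDE-B == JUN is false
  seeding points ≤ 172: 177 ≤ 172 is false
  age between 11 years and 14 years: 30 in [11, 14] is false
Combine:
[1.1] NOT true = false
[1.2] NOT true = false
[1.3] NOT true = false
[1] false AND false AND false = false
[2.2] NOT false = true
[2.3] NOT false = true
[2] true AND true AND true = true
[3] true AND true AND false = false
[4.2] NOT false = true
[4] true AND true AND false = false
[5.2] NOT true = false
[5] false AND false = false
[6.1] NOT true = false
[6] false AND true = false
[7.1] NOT true = false
[7] false AND true AND true = false
[8.3] NOT false = true
[8] false AND false AND true = false
[root] false OR true OR false OR false OR false OR false OR false OR false = true
Overall: true → qualifies

Qualifies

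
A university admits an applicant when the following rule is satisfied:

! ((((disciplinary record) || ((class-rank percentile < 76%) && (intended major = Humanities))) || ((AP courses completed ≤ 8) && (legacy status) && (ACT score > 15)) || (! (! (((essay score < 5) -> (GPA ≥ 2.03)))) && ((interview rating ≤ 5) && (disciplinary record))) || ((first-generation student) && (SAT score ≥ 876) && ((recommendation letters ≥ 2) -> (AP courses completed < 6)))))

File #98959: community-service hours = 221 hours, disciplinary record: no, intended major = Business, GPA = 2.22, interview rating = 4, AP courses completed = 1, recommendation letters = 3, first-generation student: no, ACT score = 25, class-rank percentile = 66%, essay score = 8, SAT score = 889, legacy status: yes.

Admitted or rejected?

Rejected

Atomic conditions:
  disciplinary record: no → false
  class-rank percentile < 76%: 66 < 76 is true
  intended major = Humanities: Business == Humanities is false
  AP courses completed ≤ 8: 1 ≤ 8 is true
  legacy status: yes → true
  ACT score > 15: 25 > 15 is true
  essay score < 5: 8 < 5 is false
  GPA ≥ 2.03: 2.22 ≥ 2.03 is true
  interview rating ≤ 5: 4 ≤ 5 is true
  first-generation student: no → false
  SAT score ≥ 876: 889 ≥ 876 is true
  recommendation letters ≥ 2: 3 ≥ 2 is true
  AP courses completed < 6: 1 < 6 is true
Combine:
[1.1.2] true AND false = false
[1.1] false OR false = false
[1.2] true AND true AND true = true
[1.3.1.1.1] false → true (antecedent false ⇒ implication holds) = true
[1.3.1.1] NOT true = false
[1.3.1] NOT false = true
[1.3.2] true AND false = false
[1.3] true AND false = false
[1.4.3] true → true = true
[1.4] false AND true AND true = false
[1] false OR true OR false OR false = true
[root] NOT true = false
Overall: false → rejected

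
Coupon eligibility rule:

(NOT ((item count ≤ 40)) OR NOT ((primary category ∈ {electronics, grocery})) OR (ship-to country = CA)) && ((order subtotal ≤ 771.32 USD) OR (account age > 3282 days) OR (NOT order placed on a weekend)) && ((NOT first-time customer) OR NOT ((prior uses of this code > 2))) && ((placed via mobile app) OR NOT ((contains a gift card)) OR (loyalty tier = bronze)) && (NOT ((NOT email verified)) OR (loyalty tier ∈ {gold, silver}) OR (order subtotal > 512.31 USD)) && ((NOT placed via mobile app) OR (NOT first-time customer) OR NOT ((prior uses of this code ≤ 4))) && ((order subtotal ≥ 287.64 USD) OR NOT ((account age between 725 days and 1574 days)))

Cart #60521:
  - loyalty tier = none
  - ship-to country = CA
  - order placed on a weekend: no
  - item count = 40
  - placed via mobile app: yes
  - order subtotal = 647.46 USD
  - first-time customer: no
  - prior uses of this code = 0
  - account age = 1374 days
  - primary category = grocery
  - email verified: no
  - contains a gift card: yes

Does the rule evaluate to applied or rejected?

Atomic conditions:
  item count ≤ 40: 40 ≤ 40 is true
  primary category ∈ {electronics, grocery}: grocery is in the set → true
  ship-to country = CA: CA == CA is true
  order subtotal ≤ 771.32 USD: 647.46 ≤ 771.32 is true
  account age > 3282 days: 1374 > 3282 is false
  NOT order placed on a weekend: no → true
  NOT first-time customer: no → true
  prior uses of this code > 2: 0 > 2 is false
  placed via mobile app: yes → true
  contains a gift card: yes → true
  loyalty tier = bronze: none == bronze is false
  NOT email verified: no → true
  loyalty tier ∈ {gold, silver}: none is not in the set → false
  order subtotal > 512.31 USD: 647.46 > 512.31 is true
  NOT placed via mobile app: yes → false
  prior uses of this code ≤ 4: 0 ≤ 4 is true
  order subtotal ≥ 287.64 USD: 647.46 ≥ 287.64 is true
  account age between 725 days and 1574 days: 1374 in [725, 1574] is true
Combine:
[1.1] NOT true = false
[1.2] NOT true = false
[1] false OR false OR true = true
[2] true OR false OR true = true
[3.2] NOT false = true
[3] true OR true = true
[4.2] NOT true = false
[4] true OR false OR false = true
[5.1] NOT true = false
[5] false OR false OR true = true
[6.3] NOT true = false
[6] false OR true OR false = true
[7.2] NOT true = false
[7] true OR false = true
[root] true AND true AND true AND true AND true AND true AND true = true
Overall: true → applied

Applied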